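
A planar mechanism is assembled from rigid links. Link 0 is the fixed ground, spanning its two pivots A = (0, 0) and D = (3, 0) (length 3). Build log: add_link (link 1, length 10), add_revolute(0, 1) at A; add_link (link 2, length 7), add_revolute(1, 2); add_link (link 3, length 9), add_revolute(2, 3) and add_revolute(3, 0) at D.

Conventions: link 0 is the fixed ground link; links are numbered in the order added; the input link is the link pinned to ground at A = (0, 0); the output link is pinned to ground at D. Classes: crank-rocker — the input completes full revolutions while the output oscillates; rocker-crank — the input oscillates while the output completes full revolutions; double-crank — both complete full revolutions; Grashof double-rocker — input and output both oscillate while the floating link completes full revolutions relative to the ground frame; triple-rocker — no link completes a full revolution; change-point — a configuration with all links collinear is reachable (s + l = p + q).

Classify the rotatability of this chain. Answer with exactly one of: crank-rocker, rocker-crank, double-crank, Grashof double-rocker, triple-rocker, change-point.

lengths: ground=3, input=10, coupler=7, output=9
sorted: s=3 (shortest), l=10 (longest), p+q=16
s + l = 13 vs p + q = 16
s + l < p + q (Grashof) with shortest = ground link → double-crank

double-crank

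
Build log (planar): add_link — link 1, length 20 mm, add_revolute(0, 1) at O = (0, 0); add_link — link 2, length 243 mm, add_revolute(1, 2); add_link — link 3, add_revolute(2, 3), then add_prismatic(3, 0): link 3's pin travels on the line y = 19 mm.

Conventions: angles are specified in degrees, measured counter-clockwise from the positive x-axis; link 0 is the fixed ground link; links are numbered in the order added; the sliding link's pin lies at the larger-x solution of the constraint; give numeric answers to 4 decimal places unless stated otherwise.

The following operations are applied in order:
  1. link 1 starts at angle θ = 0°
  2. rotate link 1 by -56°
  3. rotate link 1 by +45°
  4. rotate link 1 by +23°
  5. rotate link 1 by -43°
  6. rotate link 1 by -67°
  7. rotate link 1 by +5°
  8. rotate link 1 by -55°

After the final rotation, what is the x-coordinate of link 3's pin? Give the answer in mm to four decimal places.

geometry: r = 20 mm, L = 243 mm, e = 19 mm; θ starts at 0°
rotate link 1 by -56°: θ ← 0° -56° = -56°
rotate link 1 by +45°: θ ← -56° +45° = -11°
rotate link 1 by +23°: θ ← -11° +23° = 12°
rotate link 1 by -43°: θ ← 12° -43° = -31°
rotate link 1 by -67°: θ ← -31° -67° = -98°
rotate link 1 by +5°: θ ← -98° +5° = -93°
rotate link 1 by -55°: θ ← -93° -55° = -148°
crank pin P = (r cos θ, r sin θ) = (-16.960962, -10.598385)
h = r sin θ − e = -10.598385 − 19 = -29.598385
x = r cos θ + √(L² − h²) = -16.960962 + 241.190662 = 224.229700

224.2297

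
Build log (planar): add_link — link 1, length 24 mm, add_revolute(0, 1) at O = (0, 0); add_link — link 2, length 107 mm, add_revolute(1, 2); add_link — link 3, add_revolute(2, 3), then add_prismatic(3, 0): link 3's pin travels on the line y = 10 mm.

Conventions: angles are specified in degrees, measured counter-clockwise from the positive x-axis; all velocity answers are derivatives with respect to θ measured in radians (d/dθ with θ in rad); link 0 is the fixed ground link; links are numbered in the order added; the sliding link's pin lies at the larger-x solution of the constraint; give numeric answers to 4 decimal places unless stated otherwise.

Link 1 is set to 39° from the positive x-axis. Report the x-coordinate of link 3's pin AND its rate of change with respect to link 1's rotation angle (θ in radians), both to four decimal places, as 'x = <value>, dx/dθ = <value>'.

geometry: r = 24 mm, L = 107 mm, e = 10 mm
crank pin P = (r cos θ, r sin θ) = (18.651503, 15.103689)
h = r sin θ − e = 15.103689 − 10 = 5.103689
x = r cos θ + √(L² − h²) = 18.651503 + 106.878213 = 125.529716
dx/dθ = −r sin θ − h·r cos θ/√(L² − h²) (θ in radians; h = 5.103689) = -15.994343

x = 125.5297, dx/dθ = -15.9943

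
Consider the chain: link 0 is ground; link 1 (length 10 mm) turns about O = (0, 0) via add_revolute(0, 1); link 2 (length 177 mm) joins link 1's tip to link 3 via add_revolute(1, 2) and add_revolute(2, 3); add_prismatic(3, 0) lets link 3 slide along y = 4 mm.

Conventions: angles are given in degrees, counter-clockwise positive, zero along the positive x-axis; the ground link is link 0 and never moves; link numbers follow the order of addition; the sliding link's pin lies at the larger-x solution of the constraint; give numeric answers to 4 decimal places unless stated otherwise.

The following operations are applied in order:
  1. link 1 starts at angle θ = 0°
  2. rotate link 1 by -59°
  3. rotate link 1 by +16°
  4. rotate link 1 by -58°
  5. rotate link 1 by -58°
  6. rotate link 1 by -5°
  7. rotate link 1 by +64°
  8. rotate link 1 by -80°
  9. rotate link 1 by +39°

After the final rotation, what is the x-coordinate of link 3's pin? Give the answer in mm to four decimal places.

geometry: r = 10 mm, L = 177 mm, e = 4 mm; θ starts at 0°
rotate link 1 by -59°: θ ← 0° -59° = -59°
rotate link 1 by +16°: θ ← -59° +16° = -43°
rotate link 1 by -58°: θ ← -43° -58° = -101°
rotate link 1 by -58°: θ ← -101° -58° = -159°
rotate link 1 by -5°: θ ← -159° -5° = -164°
rotate link 1 by +64°: θ ← -164° +64° = -100°
rotate link 1 by -80°: θ ← -100° -80° = -180°
rotate link 1 by +39°: θ ← -180° +39° = -141°
crank pin P = (r cos θ, r sin θ) = (-7.771460, -6.293204)
h = r sin θ − e = -6.293204 − 4 = -10.293204
x = r cos θ + √(L² − h²) = -7.771460 + 176.700453 = 168.928993

168.9290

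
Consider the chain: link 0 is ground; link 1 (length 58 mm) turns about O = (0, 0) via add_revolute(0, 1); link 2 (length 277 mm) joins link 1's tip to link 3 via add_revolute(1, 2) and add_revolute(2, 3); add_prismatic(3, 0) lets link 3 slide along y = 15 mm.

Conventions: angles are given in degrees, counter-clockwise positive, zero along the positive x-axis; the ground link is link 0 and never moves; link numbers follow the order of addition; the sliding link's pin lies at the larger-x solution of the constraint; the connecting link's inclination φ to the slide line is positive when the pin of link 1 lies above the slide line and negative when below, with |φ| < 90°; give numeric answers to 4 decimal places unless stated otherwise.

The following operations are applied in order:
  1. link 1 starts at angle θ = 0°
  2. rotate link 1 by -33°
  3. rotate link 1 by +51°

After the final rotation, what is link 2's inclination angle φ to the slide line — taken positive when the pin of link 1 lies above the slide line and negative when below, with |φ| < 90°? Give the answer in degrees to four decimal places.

geometry: r = 58 mm, L = 277 mm, e = 15 mm; θ starts at 0°
rotate link 1 by -33°: θ ← 0° -33° = -33°
rotate link 1 by +51°: θ ← -33° +51° = 18°
h = r sin θ − e = 17.922986 − 15 = 2.922986
sin φ = h / L = 2.922986 / 277 = 0.01055229
φ = arcsin(0.01055229) = 0.604613°

0.6046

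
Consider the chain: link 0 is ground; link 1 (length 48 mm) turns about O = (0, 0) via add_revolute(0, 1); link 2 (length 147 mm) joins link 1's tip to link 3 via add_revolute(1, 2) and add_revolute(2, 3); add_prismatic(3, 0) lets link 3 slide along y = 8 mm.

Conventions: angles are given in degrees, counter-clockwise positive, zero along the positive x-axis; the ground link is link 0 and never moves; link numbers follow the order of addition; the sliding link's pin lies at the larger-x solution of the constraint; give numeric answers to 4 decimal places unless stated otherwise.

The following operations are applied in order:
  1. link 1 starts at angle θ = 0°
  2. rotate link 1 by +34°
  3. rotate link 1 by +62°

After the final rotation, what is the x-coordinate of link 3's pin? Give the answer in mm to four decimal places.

geometry: r = 48 mm, L = 147 mm, e = 8 mm; θ starts at 0°
rotate link 1 by +34°: θ ← 0° +34° = 34°
rotate link 1 by +62°: θ ← 34° +62° = 96°
crank pin P = (r cos θ, r sin θ) = (-5.017366, 47.737051)
h = r sin θ − e = 47.737051 − 8 = 39.737051
x = r cos θ + √(L² − h²) = -5.017366 + 141.527265 = 136.509899

136.5099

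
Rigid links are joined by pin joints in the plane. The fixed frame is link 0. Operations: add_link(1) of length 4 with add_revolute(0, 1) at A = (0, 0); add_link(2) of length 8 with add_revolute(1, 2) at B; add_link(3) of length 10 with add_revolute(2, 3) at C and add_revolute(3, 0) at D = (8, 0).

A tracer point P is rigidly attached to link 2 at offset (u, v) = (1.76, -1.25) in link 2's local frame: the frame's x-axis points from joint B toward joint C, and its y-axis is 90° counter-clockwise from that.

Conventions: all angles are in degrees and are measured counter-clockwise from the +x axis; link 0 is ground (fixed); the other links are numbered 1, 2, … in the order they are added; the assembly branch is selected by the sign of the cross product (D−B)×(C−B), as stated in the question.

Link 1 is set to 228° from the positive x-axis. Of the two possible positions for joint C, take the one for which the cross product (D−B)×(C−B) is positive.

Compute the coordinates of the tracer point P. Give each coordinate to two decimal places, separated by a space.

A=(0,0), D=(8.00,0)
B = A + 4.00·(cos228°, sin228°) = (-2.6765, -2.9726)
|BD| = 11.0826
circle(B,8.00) ∩ circle(D,10.00): a=3.9171, h=6.9754
  candidates: C₊=(-0.7739,4.7979) cross=77.306; C₋=(2.9680,-8.6417) cross=-77.306
  branch + wants cross > 0 → take C=(-0.7739,4.7979) (cross=77.306)
ex = (C−B)/|BC| = (0.2378,0.9713); ey = (-0.9713,0.2378)
P = B + 1.76·ex + -1.25·ey = (-1.0438,-1.5604)

-1.04 -1.56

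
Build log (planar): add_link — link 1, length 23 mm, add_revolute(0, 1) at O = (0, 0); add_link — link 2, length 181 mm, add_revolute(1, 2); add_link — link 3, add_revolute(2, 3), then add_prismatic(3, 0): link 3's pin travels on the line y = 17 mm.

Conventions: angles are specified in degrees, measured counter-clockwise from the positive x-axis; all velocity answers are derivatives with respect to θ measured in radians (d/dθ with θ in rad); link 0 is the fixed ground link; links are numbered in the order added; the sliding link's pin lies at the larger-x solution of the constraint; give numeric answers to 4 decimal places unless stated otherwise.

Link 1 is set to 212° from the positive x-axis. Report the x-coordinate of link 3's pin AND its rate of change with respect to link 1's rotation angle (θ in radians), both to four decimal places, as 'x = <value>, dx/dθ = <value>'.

geometry: r = 23 mm, L = 181 mm, e = 17 mm
crank pin P = (r cos θ, r sin θ) = (-19.505106, -12.188143)
h = r sin θ − e = -12.188143 − 17 = -29.188143
x = r cos θ + √(L² − h²) = -19.505106 + 178.631051 = 159.125945
dx/dθ = −r sin θ − h·r cos θ/√(L² − h²) (θ in radians; h = -29.188143) = 9.001027

x = 159.1259, dx/dθ = 9.0010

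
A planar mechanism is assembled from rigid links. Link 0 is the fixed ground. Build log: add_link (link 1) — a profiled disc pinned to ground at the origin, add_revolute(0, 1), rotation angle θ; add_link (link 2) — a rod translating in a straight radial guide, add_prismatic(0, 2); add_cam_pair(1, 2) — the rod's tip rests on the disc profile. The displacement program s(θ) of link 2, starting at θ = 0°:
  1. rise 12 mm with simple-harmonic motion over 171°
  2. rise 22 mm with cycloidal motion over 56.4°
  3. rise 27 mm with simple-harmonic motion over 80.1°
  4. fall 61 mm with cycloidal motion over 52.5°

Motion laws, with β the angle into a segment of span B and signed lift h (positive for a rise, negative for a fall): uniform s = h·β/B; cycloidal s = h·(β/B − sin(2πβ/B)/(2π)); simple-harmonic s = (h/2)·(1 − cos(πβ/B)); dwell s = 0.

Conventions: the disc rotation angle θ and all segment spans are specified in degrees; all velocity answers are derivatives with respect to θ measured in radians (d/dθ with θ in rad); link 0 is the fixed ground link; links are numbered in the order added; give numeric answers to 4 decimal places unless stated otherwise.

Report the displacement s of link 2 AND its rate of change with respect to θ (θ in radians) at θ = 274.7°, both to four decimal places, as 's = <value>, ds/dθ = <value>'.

seg 1 [0°–171°] simple-harmonic, h=12: full span → s += 12 → s = 12.0000
seg 2 [171°–227.4°] cycloidal, h=22: full span → s += 22 → s = 34.0000
seg 3 [227.4°–307.5°] simple-harmonic, h=27: θ=274.7° here. β=47.3, B=80.1. 27/2·(1 − cos(π·0.5905)) = 17.2872 → s = 51.2872
velocity in seg [227.4°–307.5°] (simple-harmonic), θ in radians: β = 47.3° = 0.8255 rad, B = 80.1° = 1.3980 rad; ds/dθ = (πh/(2B)) sin(πβ/B) = (π·27/(2·1.3980)) sin(π·0.5905) = 29.118857 mm/rad

s = 51.2872, ds/dθ = 29.1189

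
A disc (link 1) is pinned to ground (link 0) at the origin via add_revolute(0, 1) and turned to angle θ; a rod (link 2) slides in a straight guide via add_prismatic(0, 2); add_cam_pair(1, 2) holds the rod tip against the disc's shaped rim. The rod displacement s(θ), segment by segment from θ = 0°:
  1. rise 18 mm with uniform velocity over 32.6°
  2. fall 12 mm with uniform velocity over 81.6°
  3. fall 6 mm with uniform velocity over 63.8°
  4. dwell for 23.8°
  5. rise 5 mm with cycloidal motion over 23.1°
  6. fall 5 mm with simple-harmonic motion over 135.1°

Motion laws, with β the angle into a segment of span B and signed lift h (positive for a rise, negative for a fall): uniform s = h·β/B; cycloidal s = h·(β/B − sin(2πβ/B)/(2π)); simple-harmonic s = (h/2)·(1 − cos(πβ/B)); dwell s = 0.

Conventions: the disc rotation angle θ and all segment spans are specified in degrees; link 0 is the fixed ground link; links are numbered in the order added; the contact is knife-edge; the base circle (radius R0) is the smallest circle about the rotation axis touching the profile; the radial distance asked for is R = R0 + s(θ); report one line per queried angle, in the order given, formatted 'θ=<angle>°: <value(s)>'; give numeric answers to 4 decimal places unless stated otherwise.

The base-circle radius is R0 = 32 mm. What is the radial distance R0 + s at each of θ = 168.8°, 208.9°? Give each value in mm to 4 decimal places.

segment 1 (0° to 32.6°, uniform, h = 18) is passed completely: s = 0.0000 + (18) = 18.0000
segment 2 (32.6° to 114.2°, uniform, h = -12) is passed completely: s = 18.0000 + (-12) = 6.0000
θ = 168.8° falls in segment 3 (114.2° to 178°, uniform, h = -6): β = 168.8 − 114.2 = 54.6°, B = 63.8°; Δs = -6·54.6/63.8 = -5.1348; s = 6.0000 − 5.1348 = 0.8652
segment 3 (114.2° to 178°, uniform, h = -6) is passed completely: s = 6.0000 + (-6) = 0.0000
segment 4 (178° to 201.8°, dwell): s unchanged at 0.0000
θ = 208.9° falls in segment 5 (201.8° to 224.9°, cycloidal, h = 5): β = 208.9 − 201.8 = 7.1°, B = 23.1°; Δs = 5·(0.3074 − sin(2π·0.3074)/(2π)) = 0.7921; s = 0.0000 + 0.7921 = 0.7921
θ=168.8°: R = R0 + s = 32 + 0.8652 = 32.8652
θ=208.9°: R = R0 + s = 32 + 0.7921 = 32.7921

θ=168.8°: 32.8652
θ=208.9°: 32.7921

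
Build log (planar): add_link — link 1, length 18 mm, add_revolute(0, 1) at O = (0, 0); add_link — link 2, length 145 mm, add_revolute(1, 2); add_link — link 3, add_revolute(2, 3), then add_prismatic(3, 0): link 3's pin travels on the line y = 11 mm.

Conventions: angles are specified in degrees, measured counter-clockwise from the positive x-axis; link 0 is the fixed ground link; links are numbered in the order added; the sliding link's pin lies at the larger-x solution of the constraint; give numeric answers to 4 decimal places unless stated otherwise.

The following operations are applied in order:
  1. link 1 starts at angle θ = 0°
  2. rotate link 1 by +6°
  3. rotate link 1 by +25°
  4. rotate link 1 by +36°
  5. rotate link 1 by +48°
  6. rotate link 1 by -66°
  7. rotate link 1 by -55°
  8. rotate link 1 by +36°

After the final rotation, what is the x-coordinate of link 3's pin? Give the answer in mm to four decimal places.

geometry: r = 18 mm, L = 145 mm, e = 11 mm; θ starts at 0°
rotate link 1 by +6°: θ ← 0° +6° = 6°
rotate link 1 by +25°: θ ← 6° +25° = 31°
rotate link 1 by +36°: θ ← 31° +36° = 67°
rotate link 1 by +48°: θ ← 67° +48° = 115°
rotate link 1 by -66°: θ ← 115° -66° = 49°
rotate link 1 by -55°: θ ← 49° -55° = -6°
rotate link 1 by +36°: θ ← -6° +36° = 30°
crank pin P = (r cos θ, r sin θ) = (15.588457, 9.000000)
h = r sin θ − e = 9.000000 − 11 = -2.000000
x = r cos θ + √(L² − h²) = 15.588457 + 144.986206 = 160.574664

160.5747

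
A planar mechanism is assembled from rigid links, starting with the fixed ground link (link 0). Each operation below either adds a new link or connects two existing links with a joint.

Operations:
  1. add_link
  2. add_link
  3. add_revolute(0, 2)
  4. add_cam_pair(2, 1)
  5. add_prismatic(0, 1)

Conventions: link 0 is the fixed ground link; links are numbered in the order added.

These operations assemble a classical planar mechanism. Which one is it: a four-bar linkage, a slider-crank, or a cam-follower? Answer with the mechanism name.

links: 3 (incl. ground); joints: 1 revolute, 1 prismatic, 1 higher (cam) pair, forming one closed loop
3 links, revolute + prismatic + higher pair in one loop → cam-follower

cam-follower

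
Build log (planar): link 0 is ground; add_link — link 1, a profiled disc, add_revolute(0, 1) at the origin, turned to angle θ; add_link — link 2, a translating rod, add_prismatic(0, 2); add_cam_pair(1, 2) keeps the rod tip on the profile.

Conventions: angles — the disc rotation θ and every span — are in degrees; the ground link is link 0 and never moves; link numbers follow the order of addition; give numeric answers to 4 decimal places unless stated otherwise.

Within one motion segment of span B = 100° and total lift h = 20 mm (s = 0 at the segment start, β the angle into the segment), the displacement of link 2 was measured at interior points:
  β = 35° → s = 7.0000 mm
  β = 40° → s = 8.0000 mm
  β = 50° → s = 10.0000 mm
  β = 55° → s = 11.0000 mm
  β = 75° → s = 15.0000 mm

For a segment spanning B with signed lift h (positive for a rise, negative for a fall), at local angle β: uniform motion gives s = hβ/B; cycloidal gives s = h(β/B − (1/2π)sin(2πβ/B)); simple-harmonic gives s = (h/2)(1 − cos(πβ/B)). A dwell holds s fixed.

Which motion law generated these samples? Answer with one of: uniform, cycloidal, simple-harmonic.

candidates at β/B = r: uniform s = h·r (linear in β); cycloidal s = h·(r − sin(2πr)/(2π)); simple-harmonic s = (h/2)(1 − cos(πr))
β=35°: printed 7.0000 | uniform 7.0000, cycloidal 4.4248, simple-harmonic 5.4601
β=40°: printed 8.0000 | uniform 8.0000, cycloidal 6.1290, simple-harmonic 6.9098
β=50°: printed 10.0000 | uniform 10.0000, cycloidal 10.0000, simple-harmonic 10.0000
β=55°: printed 11.0000 | uniform 11.0000, cycloidal 11.9836, simple-harmonic 11.5643
β=75°: printed 15.0000 | uniform 15.0000, cycloidal 18.1831, simple-harmonic 17.0711
only one law matches every sample → uniform

uniform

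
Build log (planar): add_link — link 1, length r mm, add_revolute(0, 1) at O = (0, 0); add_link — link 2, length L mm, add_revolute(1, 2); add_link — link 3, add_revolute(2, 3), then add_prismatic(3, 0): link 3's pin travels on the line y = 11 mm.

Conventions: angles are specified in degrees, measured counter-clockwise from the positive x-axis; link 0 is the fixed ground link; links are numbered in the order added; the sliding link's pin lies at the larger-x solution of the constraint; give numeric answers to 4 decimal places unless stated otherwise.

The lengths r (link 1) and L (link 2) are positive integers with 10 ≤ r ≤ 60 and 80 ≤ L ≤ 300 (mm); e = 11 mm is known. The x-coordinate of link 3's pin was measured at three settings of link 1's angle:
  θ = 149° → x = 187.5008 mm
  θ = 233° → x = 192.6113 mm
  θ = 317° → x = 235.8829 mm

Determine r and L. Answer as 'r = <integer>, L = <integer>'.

constraint per measurement: (x − r cos θ)² + (r sin θ − e)² = L²
subtracting the θ₁ and θ₂ equations cancels the r² and L² terms:
r = (x₁² − x₂²) / (2[(x₁cos θ₁ + e sin θ₁) − (x₂cos θ₂ + e sin θ₂)]) = 31.9998 → r = 32
L² = (x₁ − r cos θ₁)² + (r sin θ₁ − e)² = 46225.0147 → L = 215.0000 → L = 215
check at θ₃=317°: x = 235.8829 (printed 235.8829) ✓

r = 32, L = 215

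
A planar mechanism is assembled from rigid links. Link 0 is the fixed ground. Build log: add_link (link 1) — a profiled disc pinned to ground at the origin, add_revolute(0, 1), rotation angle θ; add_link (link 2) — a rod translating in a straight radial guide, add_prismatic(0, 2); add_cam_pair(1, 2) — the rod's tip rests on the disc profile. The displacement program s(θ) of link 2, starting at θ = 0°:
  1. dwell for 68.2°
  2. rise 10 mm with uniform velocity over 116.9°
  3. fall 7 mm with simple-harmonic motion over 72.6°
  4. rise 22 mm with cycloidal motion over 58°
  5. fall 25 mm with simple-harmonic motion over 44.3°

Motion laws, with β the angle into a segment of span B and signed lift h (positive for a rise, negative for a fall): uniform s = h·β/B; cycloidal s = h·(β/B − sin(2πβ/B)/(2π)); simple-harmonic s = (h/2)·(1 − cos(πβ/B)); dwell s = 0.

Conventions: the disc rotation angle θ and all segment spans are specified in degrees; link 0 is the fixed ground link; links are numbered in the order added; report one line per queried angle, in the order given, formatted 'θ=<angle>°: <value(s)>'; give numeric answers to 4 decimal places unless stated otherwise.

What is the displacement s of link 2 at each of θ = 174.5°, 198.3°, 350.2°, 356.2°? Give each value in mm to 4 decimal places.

seg 1 [0°–68.2°] dwell: s stays 0.0000
seg 2 [68.2°–185.1°] uniform, h=10: θ=174.5° here. β=106.3, B=116.9. 10·106.3/116.9 = 9.0932 → s = 9.0932
seg 2 [68.2°–185.1°] uniform, h=10: full span → s += 10 → s = 10.0000
seg 3 [185.1°–257.7°] simple-harmonic, h=-7: θ=198.3° here. β=13.2, B=72.6. -7/2·(1 − cos(π·0.1818)) = -0.5556 → s = 9.4444
seg 3 [185.1°–257.7°] simple-harmonic, h=-7: full span → s += -7 → s = 3.0000
seg 4 [257.7°–315.7°] cycloidal, h=22: full span → s += 22 → s = 25.0000
seg 5 [315.7°–360°] simple-harmonic, h=-25: θ=350.2° here. β=34.5, B=44.3. -25/2·(1 − cos(π·0.7788)) = -22.1008 → s = 2.8992
seg 5 [315.7°–360°] simple-harmonic, h=-25: θ=356.2° here. β=40.5, B=44.3. -25/2·(1 − cos(π·0.9142)) = -24.5489 → s = 0.4511

θ=174.5°: 9.0932
θ=198.3°: 9.4444
θ=350.2°: 2.8992
θ=356.2°: 0.4511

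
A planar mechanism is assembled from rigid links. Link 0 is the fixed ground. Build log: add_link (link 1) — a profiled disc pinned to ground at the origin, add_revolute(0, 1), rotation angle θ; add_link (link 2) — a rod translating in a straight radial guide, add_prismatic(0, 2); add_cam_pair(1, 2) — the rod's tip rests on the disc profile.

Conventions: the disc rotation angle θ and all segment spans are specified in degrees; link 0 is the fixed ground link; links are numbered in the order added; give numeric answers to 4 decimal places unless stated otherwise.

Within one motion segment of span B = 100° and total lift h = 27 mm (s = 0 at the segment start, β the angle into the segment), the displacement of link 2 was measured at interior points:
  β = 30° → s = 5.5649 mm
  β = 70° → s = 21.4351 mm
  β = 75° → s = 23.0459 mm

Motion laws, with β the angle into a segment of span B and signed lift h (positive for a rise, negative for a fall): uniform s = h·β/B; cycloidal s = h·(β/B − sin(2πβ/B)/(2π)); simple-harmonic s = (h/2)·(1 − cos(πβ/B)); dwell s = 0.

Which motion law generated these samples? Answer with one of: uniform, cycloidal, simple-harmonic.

candidates at β/B = r: uniform s = h·r (linear in β); cycloidal s = h·(r − sin(2πr)/(2π)); simple-harmonic s = (h/2)(1 − cos(πr))
β=30°: printed 5.5649 | uniform 8.1000, cycloidal 4.0131, simple-harmonic 5.5649
β=70°: printed 21.4351 | uniform 18.9000, cycloidal 22.9869, simple-harmonic 21.4351
β=75°: printed 23.0459 | uniform 20.2500, cycloidal 24.5472, simple-harmonic 23.0459
only one law matches every sample → simple-harmonic

simple-harmonic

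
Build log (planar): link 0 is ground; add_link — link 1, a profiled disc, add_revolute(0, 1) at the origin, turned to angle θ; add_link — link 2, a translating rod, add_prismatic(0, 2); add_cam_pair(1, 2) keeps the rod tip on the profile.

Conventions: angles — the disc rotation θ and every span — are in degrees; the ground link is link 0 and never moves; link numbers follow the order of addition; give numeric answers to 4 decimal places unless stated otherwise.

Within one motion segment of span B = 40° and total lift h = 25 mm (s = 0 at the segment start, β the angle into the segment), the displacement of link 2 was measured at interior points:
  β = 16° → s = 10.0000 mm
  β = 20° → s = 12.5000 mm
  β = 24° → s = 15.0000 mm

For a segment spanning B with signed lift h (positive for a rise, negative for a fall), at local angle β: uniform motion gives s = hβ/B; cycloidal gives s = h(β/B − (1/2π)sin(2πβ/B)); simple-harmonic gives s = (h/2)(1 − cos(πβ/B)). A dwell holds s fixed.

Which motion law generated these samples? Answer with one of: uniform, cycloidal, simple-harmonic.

candidates at β/B = r: uniform s = h·r (linear in β); cycloidal s = h·(r − sin(2πr)/(2π)); simple-harmonic s = (h/2)(1 − cos(πr))
β=16°: printed 10.0000 | uniform 10.0000, cycloidal 7.6613, simple-harmonic 8.6373
β=20°: printed 12.5000 | uniform 12.5000, cycloidal 12.5000, simple-harmonic 12.5000
β=24°: printed 15.0000 | uniform 15.0000, cycloidal 17.3387, simple-harmonic 16.3627
only one law matches every sample → uniform

uniform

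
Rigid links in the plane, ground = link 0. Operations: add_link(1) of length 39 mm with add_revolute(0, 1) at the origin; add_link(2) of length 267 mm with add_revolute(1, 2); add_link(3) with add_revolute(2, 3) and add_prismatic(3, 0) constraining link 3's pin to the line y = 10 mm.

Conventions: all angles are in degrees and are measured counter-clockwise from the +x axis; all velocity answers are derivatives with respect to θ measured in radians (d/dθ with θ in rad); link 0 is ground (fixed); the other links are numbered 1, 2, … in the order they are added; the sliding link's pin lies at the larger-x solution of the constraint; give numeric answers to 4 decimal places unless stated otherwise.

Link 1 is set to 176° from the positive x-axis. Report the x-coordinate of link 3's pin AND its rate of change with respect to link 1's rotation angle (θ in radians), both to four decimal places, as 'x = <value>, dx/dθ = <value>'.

geometry: r = 39 mm, L = 267 mm, e = 10 mm
crank pin P = (r cos θ, r sin θ) = (-38.904998, 2.720502)
h = r sin θ − e = 2.720502 − 10 = -7.279498
x = r cos θ + √(L² − h²) = -38.904998 + 266.900747 = 227.995749
dx/dθ = −r sin θ − h·r cos θ/√(L² − h²) (θ in radians; h = -7.279498) = -3.781604

x = 227.9957, dx/dθ = -3.7816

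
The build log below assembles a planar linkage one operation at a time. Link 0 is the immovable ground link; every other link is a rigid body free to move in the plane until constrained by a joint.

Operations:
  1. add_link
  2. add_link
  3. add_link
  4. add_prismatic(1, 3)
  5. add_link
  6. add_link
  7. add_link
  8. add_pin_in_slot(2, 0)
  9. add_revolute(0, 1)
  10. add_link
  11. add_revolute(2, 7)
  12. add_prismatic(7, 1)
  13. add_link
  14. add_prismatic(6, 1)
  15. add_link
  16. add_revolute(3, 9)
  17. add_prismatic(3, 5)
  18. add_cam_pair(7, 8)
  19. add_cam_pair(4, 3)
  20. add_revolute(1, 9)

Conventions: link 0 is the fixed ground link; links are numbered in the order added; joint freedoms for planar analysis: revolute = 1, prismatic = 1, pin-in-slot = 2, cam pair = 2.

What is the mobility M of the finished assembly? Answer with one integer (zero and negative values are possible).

link 0 = ground. State L|J1|J2 = 1|0|0
+link1  2|0|0
+link2  3|0|0
+link3  4|0|0
P(1,3) f=1→J1  4|1|0
+link4  5|1|0
+link5  6|1|0
+link6  7|1|0
PS(2,0) f=2→J2  7|1|1
R(0,1) f=1→J1  7|2|1
+link7  8|2|1
R(2,7) f=1→J1  8|3|1
P(7,1) f=1→J1  8|4|1
+link8  9|4|1
P(6,1) f=1→J1  9|5|1
+link9  10|5|1
R(3,9) f=1→J1  10|6|1
P(3,5) f=1→J1  10|7|1
C(7,8) f=2→J2  10|7|2
C(4,3) f=2→J2  10|7|3
R(1,9) f=1→J1  10|8|3
M = 3(10−1)−2·8−3 = 27−16−3 = 8

M = 8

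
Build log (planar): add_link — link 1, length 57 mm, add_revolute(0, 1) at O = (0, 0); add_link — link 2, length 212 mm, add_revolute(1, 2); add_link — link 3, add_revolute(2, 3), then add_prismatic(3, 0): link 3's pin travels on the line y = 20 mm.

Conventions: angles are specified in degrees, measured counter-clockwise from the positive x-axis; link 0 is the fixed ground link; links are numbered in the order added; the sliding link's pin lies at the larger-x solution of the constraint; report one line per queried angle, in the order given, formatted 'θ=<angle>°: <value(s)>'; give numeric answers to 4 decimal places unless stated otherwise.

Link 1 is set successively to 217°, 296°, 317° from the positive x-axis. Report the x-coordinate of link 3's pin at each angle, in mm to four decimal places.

geometry: r = 57 mm, L = 212 mm, e = 20 mm
θ=217°: crank pin P = (r cos θ, r sin θ) = (-45.522224, -34.303456)
θ=217°: h = r sin θ − e = -34.303456 − 20 = -54.303456
θ=217°: x = r cos θ + √(L² − h²) = -45.522224 + 204.927145 = 159.404921
θ=296°: crank pin P = (r cos θ, r sin θ) = (24.987155, -51.231261)
θ=296°: h = r sin θ − e = -51.231261 − 20 = -71.231261
θ=296°: x = r cos θ + √(L² − h²) = 24.987155 + 199.675005 = 224.662160
θ=317°: crank pin P = (r cos θ, r sin θ) = (41.687161, -38.873907)
θ=317°: h = r sin θ − e = -38.873907 − 20 = -58.873907
θ=317°: x = r cos θ + √(L² − h²) = 41.687161 + 203.661148 = 245.348309

θ=217°: 159.4049
θ=296°: 224.6622
θ=317°: 245.3483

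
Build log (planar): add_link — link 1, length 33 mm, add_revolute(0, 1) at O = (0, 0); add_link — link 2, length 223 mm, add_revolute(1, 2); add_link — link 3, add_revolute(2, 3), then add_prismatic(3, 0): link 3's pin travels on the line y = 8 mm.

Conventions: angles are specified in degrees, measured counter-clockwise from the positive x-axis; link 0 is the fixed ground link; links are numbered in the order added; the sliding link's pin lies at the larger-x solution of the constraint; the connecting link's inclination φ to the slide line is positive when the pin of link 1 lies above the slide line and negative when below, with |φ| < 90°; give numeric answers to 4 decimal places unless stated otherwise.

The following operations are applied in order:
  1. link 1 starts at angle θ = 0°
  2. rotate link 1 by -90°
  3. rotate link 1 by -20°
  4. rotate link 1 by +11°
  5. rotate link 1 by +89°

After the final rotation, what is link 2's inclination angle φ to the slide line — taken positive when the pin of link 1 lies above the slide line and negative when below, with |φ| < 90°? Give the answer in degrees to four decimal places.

geometry: r = 33 mm, L = 223 mm, e = 8 mm; θ starts at 0°
rotate link 1 by -90°: θ ← 0° -90° = -90°
rotate link 1 by -20°: θ ← -90° -20° = -110°
rotate link 1 by +11°: θ ← -110° +11° = -99°
rotate link 1 by +89°: θ ← -99° +89° = -10°
h = r sin θ − e = -5.730390 − 8 = -13.730390
sin φ = h / L = -13.730390 / 223 = -0.06157125
φ = arcsin(-0.06157125) = -3.530006°

-3.5300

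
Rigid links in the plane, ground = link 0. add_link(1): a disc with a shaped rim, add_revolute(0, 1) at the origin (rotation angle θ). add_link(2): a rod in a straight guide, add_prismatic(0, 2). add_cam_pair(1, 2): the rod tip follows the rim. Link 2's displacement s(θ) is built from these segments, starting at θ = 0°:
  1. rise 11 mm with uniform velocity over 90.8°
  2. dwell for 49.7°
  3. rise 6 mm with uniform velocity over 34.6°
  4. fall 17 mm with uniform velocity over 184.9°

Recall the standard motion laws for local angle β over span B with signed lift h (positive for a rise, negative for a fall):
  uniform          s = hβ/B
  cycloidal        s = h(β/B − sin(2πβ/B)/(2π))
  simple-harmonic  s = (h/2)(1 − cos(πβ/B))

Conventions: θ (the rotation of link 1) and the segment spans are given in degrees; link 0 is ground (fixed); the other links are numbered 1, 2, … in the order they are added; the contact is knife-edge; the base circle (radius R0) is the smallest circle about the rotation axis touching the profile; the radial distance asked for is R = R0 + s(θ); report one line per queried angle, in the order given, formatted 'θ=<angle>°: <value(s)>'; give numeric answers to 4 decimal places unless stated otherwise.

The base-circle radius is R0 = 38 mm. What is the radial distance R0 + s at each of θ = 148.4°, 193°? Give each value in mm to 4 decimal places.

segment 1 (0° to 90.8°, uniform, h = 11) is passed completely: s = 0.0000 + (11) = 11.0000
segment 2 (90.8° to 140.5°, dwell): s unchanged at 11.0000
θ = 148.4° falls in segment 3 (140.5° to 175.1°, uniform, h = 6): β = 148.4 − 140.5 = 7.9°, B = 34.6°; Δs = 6·7.9/34.6 = 1.3699; s = 11.0000 + 1.3699 = 12.3699
segment 3 (140.5° to 175.1°, uniform, h = 6) is passed completely: s = 11.0000 + (6) = 17.0000
θ = 193° falls in segment 4 (175.1° to 360°, uniform, h = -17): β = 193 − 175.1 = 17.9°, B = 184.9°; Δs = -17·17.9/184.9 = -1.6458; s = 17.0000 − 1.6458 = 15.3542
θ=148.4°: R = R0 + s = 38 + 12.3699 = 50.3699
θ=193°: R = R0 + s = 38 + 15.3542 = 53.3542

θ=148.4°: 50.3699
θ=193°: 53.3542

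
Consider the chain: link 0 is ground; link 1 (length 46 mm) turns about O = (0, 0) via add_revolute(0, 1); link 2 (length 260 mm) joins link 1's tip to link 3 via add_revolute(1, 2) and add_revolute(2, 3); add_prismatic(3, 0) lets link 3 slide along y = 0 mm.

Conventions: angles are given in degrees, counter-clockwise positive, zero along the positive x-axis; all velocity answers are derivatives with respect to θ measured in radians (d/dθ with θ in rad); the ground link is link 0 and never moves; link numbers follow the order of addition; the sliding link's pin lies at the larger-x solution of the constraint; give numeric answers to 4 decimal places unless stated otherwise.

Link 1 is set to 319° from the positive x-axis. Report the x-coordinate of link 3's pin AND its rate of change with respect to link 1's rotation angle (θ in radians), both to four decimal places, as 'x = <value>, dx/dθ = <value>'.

geometry: r = 46 mm, L = 260 mm, e = 0 mm
crank pin P = (r cos θ, r sin θ) = (34.716641, -30.178715)
h = r sin θ − e = -30.178715 − 0 = -30.178715
x = r cos θ + √(L² − h²) = 34.716641 + 258.242609 = 292.959250
dx/dθ = −r sin θ − h·r cos θ/√(L² − h²) (θ in radians; h = -30.178715) = 34.235767

x = 292.9592, dx/dθ = 34.2358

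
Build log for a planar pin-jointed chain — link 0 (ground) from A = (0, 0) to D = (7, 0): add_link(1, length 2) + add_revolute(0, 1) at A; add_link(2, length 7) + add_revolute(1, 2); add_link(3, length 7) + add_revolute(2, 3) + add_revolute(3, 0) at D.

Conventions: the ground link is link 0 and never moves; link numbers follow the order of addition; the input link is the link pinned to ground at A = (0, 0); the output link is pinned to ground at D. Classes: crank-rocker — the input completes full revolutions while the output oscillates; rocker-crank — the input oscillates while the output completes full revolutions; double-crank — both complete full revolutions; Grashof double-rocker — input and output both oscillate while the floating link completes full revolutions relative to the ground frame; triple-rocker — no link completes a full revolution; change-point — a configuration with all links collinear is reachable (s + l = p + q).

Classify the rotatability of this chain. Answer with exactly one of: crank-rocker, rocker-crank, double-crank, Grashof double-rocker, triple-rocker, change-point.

lengths: ground=7, input=2, coupler=7, output=7
sorted: s=2 (shortest), l=7 (longest), p+q=14
s + l = 9 vs p + q = 14
s + l < p + q (Grashof) with shortest = input link → crank-rocker

crank-rocker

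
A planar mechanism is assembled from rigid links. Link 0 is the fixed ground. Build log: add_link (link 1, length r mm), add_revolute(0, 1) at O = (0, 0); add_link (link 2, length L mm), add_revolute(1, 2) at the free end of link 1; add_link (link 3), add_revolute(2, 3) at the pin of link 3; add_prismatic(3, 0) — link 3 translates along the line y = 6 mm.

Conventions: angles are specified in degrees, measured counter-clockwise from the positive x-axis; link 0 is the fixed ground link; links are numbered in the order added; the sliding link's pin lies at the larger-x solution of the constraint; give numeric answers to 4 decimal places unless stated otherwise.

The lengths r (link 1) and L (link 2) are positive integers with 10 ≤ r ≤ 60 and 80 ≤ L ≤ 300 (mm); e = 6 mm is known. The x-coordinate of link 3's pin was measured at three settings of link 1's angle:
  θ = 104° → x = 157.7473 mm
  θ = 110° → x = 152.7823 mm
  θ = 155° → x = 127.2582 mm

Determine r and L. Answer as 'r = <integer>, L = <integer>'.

constraint per measurement: (x − r cos θ)² + (r sin θ − e)² = L²
subtracting the θ₁ and θ₂ equations cancels the r² and L² terms:
r = (x₁² − x₂²) / (2[(x₁cos θ₁ + e sin θ₁) − (x₂cos θ₂ + e sin θ₂)]) = 54.0001 → r = 54
L² = (x₁ − r cos θ₁)² + (r sin θ₁ − e)² = 31329.0118 → L = 177.0000 → L = 177
check at θ₃=155°: x = 127.2582 (printed 127.2582) ✓

r = 54, L = 177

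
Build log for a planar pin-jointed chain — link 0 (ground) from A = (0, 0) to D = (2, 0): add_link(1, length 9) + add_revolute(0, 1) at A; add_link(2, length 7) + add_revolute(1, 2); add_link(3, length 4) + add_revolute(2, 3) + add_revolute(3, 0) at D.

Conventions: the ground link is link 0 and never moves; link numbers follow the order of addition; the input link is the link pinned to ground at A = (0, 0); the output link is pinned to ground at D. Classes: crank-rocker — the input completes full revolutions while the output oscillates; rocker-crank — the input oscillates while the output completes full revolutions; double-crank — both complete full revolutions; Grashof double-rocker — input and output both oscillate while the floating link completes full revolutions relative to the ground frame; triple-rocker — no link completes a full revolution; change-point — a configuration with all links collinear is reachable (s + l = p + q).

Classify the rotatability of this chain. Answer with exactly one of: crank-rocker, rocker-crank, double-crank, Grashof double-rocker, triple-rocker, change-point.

lengths: ground=2, input=9, coupler=7, output=4
sorted: s=2 (shortest), l=9 (longest), p+q=11
s + l = 11 vs p + q = 11
s + l = p + q → change-point (collinear configuration reachable)

change-point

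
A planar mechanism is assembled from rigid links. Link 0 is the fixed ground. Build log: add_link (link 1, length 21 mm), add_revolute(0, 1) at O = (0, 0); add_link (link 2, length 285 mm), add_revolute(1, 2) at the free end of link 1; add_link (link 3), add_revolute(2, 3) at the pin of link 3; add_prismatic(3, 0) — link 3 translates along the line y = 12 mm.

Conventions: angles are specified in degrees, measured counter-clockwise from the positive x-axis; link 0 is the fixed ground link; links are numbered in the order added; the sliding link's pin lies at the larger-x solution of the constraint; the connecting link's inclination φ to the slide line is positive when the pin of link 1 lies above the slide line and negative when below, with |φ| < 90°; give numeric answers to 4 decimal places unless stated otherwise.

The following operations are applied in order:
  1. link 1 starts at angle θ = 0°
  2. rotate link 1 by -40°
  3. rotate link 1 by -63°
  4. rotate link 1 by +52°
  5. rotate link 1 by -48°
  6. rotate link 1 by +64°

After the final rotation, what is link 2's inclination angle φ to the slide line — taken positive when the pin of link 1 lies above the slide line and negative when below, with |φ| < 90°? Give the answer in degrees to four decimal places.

geometry: r = 21 mm, L = 285 mm, e = 12 mm; θ starts at 0°
rotate link 1 by -40°: θ ← 0° -40° = -40°
rotate link 1 by -63°: θ ← -40° -63° = -103°
rotate link 1 by +52°: θ ← -103° +52° = -51°
rotate link 1 by -48°: θ ← -51° -48° = -99°
rotate link 1 by +64°: θ ← -99° +64° = -35°
h = r sin θ − e = -12.045105 − 12 = -24.045105
sin φ = h / L = -24.045105 / 285 = -0.08436879
φ = arcsin(-0.08436879) = -4.839729°

-4.8397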